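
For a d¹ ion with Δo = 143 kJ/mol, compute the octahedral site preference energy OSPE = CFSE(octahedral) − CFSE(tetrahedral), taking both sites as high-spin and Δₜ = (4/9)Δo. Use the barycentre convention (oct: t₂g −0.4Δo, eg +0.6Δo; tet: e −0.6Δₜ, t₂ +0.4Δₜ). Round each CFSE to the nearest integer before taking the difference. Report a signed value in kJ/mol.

Octahedral (high-spin): t₂g¹ eg⁰, CFSE = 1(−0.4) + 0(+0.6) = -0.4Δo = -0.4 × 143 = -57 kJ/mol.
In a tetrahedral site the filling is e¹ t₂⁰: CFSE(tet) = -0.6Δₜ = -0.6 × (4/9)(143) = -38 kJ/mol.
OSPE = CFSE(oct) − CFSE(tet) = -57 − (-38) = -19 kJ/mol.

-19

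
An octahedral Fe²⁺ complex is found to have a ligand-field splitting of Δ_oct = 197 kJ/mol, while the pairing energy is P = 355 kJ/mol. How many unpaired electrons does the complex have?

Group 8 minus oxidation state +2 gives a d⁶ configuration for Fe²⁺.
Since Δ_oct = 197 kJ/mol < P = 355 kJ/mol, the complex adopts the high-spin configuration.
Configuration: t2g^4 e_g^2.
Unpaired electrons: 4.

4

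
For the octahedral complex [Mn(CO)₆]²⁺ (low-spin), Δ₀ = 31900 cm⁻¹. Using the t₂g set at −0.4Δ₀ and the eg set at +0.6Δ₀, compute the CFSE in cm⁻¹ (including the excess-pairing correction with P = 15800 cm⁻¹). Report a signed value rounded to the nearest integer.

CO is neutral, so the +2 overall charge sits on Mn: oxidation state +2.
Mn sits in group 7; removing 2 electrons leaves Mn²⁺ with 7 − 2 = 5 d electrons.
The d⁵ electrons fill as t₂g⁵ eg⁰.
Orbital CFSE = 5(-0.4) + 0(0.6) = -2.0Δ₀ = -2.0 × 31900 = -63800 cm⁻¹.
High-spin d⁵ would be t₂g³ eg² with 0 pairs; low-spin has 2, so 2 excess pairs cost +2P = +31600 cm⁻¹.
Combining: -63800 + 31600 = -32200 cm⁻¹.

-32200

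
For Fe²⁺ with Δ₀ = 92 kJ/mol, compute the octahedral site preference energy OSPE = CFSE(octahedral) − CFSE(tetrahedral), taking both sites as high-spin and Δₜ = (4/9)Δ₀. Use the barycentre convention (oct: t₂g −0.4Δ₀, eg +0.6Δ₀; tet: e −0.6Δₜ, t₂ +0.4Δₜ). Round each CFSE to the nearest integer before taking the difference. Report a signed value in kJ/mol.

Fe sits in group 8; removing 2 electrons leaves Fe²⁺ with 8 − 2 = 6 d electrons.
Octahedral (high-spin): t2g^4 e_g^2, CFSE = 4(−0.4) + 2(+0.6) = -0.4Δ₀ = -0.4 × 92 = -37 kJ/mol.
In a tetrahedral site the filling is e^3 t2^3: CFSE(tet) = -0.6Δₜ = -0.6 × (4/9)(92) = -25 kJ/mol.
OSPE = -37 − (-25) = -12 kJ/mol.

-12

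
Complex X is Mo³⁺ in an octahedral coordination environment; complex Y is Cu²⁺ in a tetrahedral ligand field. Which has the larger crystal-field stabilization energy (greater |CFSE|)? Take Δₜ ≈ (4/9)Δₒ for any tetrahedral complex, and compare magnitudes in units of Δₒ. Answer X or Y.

X: Mo³⁺: group 6, so d-count = 6 − 3 = 3; t2g^3 e_g^0, CFSE = -1.2Δₒ.
Y: Group 11 minus oxidation state +2 gives a d⁹ configuration for Cu²⁺; With tetrahedral geometry the complex is necessarily high-spin; e^4 t2^5, CFSE = -0.4Δₜ ≈ -0.18Δₒ.
So X has the larger |CFSE|.

X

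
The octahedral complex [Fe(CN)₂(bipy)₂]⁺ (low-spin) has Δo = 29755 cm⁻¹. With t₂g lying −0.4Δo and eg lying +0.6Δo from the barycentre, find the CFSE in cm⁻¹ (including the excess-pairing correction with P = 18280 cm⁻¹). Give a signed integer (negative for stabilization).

Ligand charges: 2×(-1) from CN⁻ and 2×(+0) from bipy sum to -2; with overall charge +1, Fe is +3.
Fe sits in group 8; removing 3 electrons leaves Fe³⁺ with 8 − 3 = 5 d electrons.
The d⁵ electrons fill as t₂g⁵ eg⁰.
CFSE(orbital) = 5×(-0.4Δo) + 0×(0.6Δo) = -2.0Δo; with Δo = 29755 cm⁻¹ that is -59510 cm⁻¹.
Pairing penalty: 2 pairs vs 0 in the high-spin reference → 2 extra × P = 36560 cm⁻¹.
Overall CFSE = -59510 + 36560 = -22950 cm⁻¹.

-22950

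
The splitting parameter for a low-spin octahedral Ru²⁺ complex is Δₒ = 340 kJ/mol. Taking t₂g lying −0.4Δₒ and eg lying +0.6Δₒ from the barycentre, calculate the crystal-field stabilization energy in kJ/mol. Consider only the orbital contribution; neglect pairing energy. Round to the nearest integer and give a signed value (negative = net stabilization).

-816

Ru is in group 8, so Ru²⁺ is d⁶ (8 − 2 = 6).
The d⁶ electrons fill as t₂g⁶ eg⁰.
The orbital stabilization is -2.4Δₒ = -2.4 × 340 = -816 kJ/mol.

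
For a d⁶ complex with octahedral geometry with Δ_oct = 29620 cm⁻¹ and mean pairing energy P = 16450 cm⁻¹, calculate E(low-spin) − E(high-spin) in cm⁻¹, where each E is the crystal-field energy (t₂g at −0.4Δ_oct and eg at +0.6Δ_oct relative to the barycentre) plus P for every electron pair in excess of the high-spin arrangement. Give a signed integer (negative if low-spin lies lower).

In the high-spin limit (t₂g⁴ eg²) the orbital term is -0.4Δ_oct = -11848 cm⁻¹, with no excess pairing.
For low-spin the configuration is t₂g⁶ eg⁰: orbital energy -2.4 × 29620 = -71088 cm⁻¹, and 2 additional pairs relative to high-spin add 32900 cm⁻¹, giving -38188 cm⁻¹.
Thus E(LS) − E(HS) = -26340 cm⁻¹.

-26340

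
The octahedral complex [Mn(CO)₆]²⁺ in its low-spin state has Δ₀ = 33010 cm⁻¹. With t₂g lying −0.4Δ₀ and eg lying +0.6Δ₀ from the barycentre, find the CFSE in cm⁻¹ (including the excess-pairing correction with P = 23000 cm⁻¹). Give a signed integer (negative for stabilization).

CO is neutral, so the +2 overall charge sits on Mn: oxidation state +2.
Mn²⁺: group 7, so d-count = 7 − 2 = 5.
Configuration: t₂g⁵ eg⁰.
CFSE(orbital) = 5×(-0.4Δ₀) + 0×(0.6Δ₀) = -2.0Δ₀; with Δ₀ = 33010 cm⁻¹ that is -66020 cm⁻¹.
Pairing penalty: 2 pairs vs 0 in the high-spin reference → 2 extra × P = 46000 cm⁻¹.
Overall CFSE = -66020 + 46000 = -20020 cm⁻¹.

-20020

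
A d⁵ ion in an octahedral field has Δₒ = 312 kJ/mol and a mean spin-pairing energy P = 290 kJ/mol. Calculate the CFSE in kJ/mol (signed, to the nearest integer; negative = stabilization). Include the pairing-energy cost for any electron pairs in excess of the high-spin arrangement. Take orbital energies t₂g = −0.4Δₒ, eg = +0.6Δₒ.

Δₒ > P, so pairing is preferred: the ground state is low-spin.
Configuration: t₂g⁵ eg⁰.
Orbital CFSE = -2.0Δₒ = -2.0 × 312 = -624 kJ/mol.
Excess pairs vs high-spin: 2 − 0 = 2; pairing cost = +580 kJ/mol.
Net CFSE = -624 + 580 = -44 kJ/mol.

-44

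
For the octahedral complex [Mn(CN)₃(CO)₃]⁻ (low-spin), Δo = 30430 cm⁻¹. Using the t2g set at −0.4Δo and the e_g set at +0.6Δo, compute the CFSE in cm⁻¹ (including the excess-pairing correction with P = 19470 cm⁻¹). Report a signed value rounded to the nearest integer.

Ligand charges: 3×(-1) from CN⁻ and 3×(+0) from CO sum to -3; with overall charge -1, Mn is +2.
Mn is in group 7, so Mn²⁺ is d⁵ (7 − 2 = 5).
The d⁵ electrons fill as t2g^5 e_g^0.
The orbital stabilization is -2.0Δo = -2.0 × 30430 = -60860 cm⁻¹.
Relative to high-spin t2g^3 e_g^2 (0 paired), the low-spin configuration has 2 additional pairs, contributing +2 × 19470 = +38940 cm⁻¹.
Combining: -60860 + 38940 = -21920 cm⁻¹.

-21920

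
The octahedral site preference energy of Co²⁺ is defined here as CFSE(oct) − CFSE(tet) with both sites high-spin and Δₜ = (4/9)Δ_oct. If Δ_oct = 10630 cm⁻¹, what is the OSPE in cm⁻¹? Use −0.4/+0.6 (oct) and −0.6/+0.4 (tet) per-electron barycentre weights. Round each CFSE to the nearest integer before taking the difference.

-2835

Co sits in group 9; removing 2 electrons leaves Co²⁺ with 9 − 2 = 7 d electrons.
In an octahedral site d⁷ (HS) is t₂g⁵ eg², giving CFSE(oct) = -0.8Δ_oct = -8504 cm⁻¹.
Tetrahedral e⁴ t₂³ gives -1.2Δₜ = -1.2 × (4/9) × 10630 = -5669 cm⁻¹.
OSPE = CFSE(oct) − CFSE(tet) = -8504 − (-5669) = -2835 cm⁻¹.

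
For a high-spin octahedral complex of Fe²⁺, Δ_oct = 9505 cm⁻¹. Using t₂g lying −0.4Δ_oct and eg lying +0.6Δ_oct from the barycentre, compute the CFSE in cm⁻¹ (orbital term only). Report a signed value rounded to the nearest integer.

-3802

Fe is in group 8, so Fe²⁺ is d⁶ (8 − 2 = 6).
Configuration: t₂g⁴ eg².
The orbital stabilization is -0.4Δ_oct = -0.4 × 9505 = -3802 cm⁻¹.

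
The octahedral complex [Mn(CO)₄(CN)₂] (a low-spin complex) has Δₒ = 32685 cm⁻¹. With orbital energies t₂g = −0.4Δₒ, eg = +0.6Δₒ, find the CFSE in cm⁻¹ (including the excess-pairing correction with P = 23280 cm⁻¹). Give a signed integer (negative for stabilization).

Ligand charges: 4×(+0) from CO and 2×(-1) from CN⁻ sum to -2; with overall charge +0, Mn is +2.
Group 7 minus oxidation state +2 gives a d⁵ configuration for Mn²⁺.
Electron filling gives t₂g⁵ eg⁰.
CFSE(orbital) = 5×(-0.4Δₒ) + 0×(0.6Δₒ) = -2.0Δₒ; with Δₒ = 32685 cm⁻¹ that is -65370 cm⁻¹.
Pairing penalty: 2 pairs vs 0 in the high-spin reference → 2 extra × P = 46560 cm⁻¹.
Combining: -65370 + 46560 = -18810 cm⁻¹.

-18810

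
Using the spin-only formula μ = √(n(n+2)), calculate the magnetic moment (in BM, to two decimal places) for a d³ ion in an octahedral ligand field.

3.87 BM

Configuration: t2g^3 e_g^0 → 3 unpaired electrons.
μ(spin-only) = √[3(3+2)] = √15 ≈ 3.87 BM.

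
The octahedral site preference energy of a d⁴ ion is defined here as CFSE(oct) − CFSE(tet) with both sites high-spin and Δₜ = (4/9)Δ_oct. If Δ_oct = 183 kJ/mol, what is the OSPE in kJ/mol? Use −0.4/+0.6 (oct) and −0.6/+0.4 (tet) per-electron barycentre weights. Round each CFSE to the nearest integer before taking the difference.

-77

In an octahedral site d⁴ (HS) is t2g^3 e_g^1, giving CFSE(oct) = -0.6Δ_oct = -110 kJ/mol.
Tetrahedral: e^2 t2^2, CFSE = 2(−0.6) + 2(+0.4) = -0.4Δₜ = -0.4 × (4/9) × 183 = -33 kJ/mol.
OSPE = -110 − (-33) = -77 kJ/mol.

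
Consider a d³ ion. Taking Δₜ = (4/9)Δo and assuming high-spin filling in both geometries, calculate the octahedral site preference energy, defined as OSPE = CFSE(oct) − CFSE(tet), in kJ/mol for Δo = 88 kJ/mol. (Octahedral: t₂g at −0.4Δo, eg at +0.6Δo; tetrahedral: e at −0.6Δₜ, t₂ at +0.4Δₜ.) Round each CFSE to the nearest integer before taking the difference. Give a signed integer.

Octahedral (high-spin): t₂g³ eg⁰, CFSE = 3(−0.4) + 0(+0.6) = -1.2Δo = -1.2 × 88 = -106 kJ/mol.
Tetrahedral e² t₂¹ gives -0.8Δₜ = -0.8 × (4/9) × 88 = -31 kJ/mol.
OSPE = CFSE(oct) − CFSE(tet) = -106 − (-31) = -75 kJ/mol.

-75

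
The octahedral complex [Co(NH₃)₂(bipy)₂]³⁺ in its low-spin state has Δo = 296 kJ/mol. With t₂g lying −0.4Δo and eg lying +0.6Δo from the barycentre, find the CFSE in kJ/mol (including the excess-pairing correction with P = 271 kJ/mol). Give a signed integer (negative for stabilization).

-168

Ligand charges: 2×(+0) from NH₃ and 2×(+0) from bipy sum to +0; with overall charge +3, Co is +3.
Co is in group 9, so Co³⁺ is d⁶ (9 − 3 = 6).
Electron filling gives t₂g⁶ eg⁰.
Orbital CFSE = 6(-0.4) + 0(0.6) = -2.4Δo = -2.4 × 296 = -710 kJ/mol.
High-spin d⁶ would be t₂g⁴ eg² with 1 pair; low-spin has 3, so 2 excess pairs cost +2P = +542 kJ/mol.
Combining: -710 + 542 = -168 kJ/mol.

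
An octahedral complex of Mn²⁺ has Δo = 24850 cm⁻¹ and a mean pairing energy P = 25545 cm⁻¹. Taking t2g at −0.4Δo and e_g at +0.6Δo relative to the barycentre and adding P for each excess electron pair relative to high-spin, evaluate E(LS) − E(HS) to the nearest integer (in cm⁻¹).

Group 7 minus oxidation state +2 gives a d⁵ configuration for Mn²⁺.
In the high-spin limit (t2g^3 e_g^2) the orbital term is 0.0Δo = 0 cm⁻¹, with no excess pairing.
For low-spin the configuration is t2g^5 e_g^0: orbital energy -2.0 × 24850 = -49700 cm⁻¹, and 2 additional pairs relative to high-spin add 51090 cm⁻¹, giving 1390 cm⁻¹.
The difference is 1390 − (0) = 1390 cm⁻¹, so high-spin lies lower.

1390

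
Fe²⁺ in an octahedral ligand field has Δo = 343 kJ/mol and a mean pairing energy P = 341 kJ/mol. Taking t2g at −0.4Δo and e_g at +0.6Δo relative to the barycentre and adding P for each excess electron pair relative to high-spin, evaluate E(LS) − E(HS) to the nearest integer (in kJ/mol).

Fe is in group 8, so Fe²⁺ is d⁶ (8 − 2 = 6).
In the high-spin limit (t2g^4 e_g^2) the orbital term is -0.4Δo = -137 kJ/mol, with no excess pairing.
Low-spin t2g^6 e_g^0 gives -2.4Δo = -823 kJ/mol, but forming 2 extra pairs costs 2P = 682 kJ/mol, so E(LS) = -823 + 682 = -141 kJ/mol.
Thus E(LS) − E(HS) = -4 kJ/mol.

-4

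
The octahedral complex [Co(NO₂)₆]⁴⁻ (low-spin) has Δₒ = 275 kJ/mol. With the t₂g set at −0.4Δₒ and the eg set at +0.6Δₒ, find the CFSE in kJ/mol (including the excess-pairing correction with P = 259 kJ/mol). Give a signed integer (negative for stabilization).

Each NO₂⁻ contributes -1; 6 × (-1) = -6. With overall charge -4, Co is in the +2 oxidation state.
Co sits in group 9; removing 2 electrons leaves Co²⁺ with 9 − 2 = 7 d electrons.
Configuration: t₂g⁶ eg¹.
CFSE(orbital) = 6×(-0.4Δₒ) + 1×(0.6Δₒ) = -1.8Δₒ; with Δₒ = 275 kJ/mol that is -495 kJ/mol.
Pairing penalty: 3 pairs vs 2 in the high-spin reference → 1 extra × P = 259 kJ/mol.
Combining: -495 + 259 = -236 kJ/mol.

-236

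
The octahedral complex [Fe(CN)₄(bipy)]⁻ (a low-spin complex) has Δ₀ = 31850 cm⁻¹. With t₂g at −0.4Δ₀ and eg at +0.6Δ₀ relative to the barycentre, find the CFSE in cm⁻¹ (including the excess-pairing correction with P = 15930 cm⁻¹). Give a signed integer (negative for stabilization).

-31840

Ligand charges: 4×(-1) from CN⁻ and 1×(+0) from bipy sum to -4; with overall charge -1, Fe is +3.
Fe³⁺: group 8, so d-count = 8 − 3 = 5.
Configuration: t₂g⁵ eg⁰.
CFSE(orbital) = 5×(-0.4Δ₀) + 0×(0.6Δ₀) = -2.0Δ₀; with Δ₀ = 31850 cm⁻¹ that is -63700 cm⁻¹.
High-spin d⁵ would be t₂g³ eg² with 0 pairs; low-spin has 2, so 2 excess pairs cost +2P = +31860 cm⁻¹.
Combining: -63700 + 31860 = -31840 cm⁻¹.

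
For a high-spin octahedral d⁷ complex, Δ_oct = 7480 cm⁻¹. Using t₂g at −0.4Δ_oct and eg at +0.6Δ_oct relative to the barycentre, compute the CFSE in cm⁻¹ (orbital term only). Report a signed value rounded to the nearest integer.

-5984

The d⁷ electrons fill as t₂g⁵ eg².
The orbital stabilization is -0.8Δ_oct = -0.8 × 7480 = -5984 cm⁻¹.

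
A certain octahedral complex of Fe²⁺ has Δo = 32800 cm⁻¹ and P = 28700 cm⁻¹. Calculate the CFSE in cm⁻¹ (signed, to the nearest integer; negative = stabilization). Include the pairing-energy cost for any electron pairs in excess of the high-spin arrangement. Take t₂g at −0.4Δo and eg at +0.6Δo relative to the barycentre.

-21320

Fe sits in group 8; removing 2 electrons leaves Fe²⁺ with 8 − 2 = 6 d electrons.
Since Δo = 32800 cm⁻¹ > P = 28700 cm⁻¹, the complex adopts the low-spin configuration.
Configuration: t₂g⁶ eg⁰.
Orbital CFSE = -2.4Δo = -2.4 × 32800 = -78720 cm⁻¹.
Excess pairs vs high-spin: 3 − 1 = 2; pairing cost = +57400 cm⁻¹.
Net CFSE = -78720 + 57400 = -21320 cm⁻¹.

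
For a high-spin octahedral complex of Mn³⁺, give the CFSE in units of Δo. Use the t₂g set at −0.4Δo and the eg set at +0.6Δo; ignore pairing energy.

Mn is in group 7, so Mn³⁺ is d⁴ (7 − 3 = 4).
Configuration: t₂g³ eg¹.
CFSE = 3(-0.4Δo) + 1(0.6Δo) = -1.2Δo + 0.6Δo = -0.6Δo.

-0.6 Δo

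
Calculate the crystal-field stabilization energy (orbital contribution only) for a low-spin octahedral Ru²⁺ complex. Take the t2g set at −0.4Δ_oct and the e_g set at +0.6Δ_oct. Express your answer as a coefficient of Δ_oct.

-2.4 Δ_oct

Ru²⁺: group 8, so d-count = 8 − 2 = 6.
Configuration: t2g^6 e_g^0.
CFSE = 6(-0.4Δ_oct) + 0(0.6Δ_oct) = -2.4Δ_oct + 0.0Δ_oct = -2.4Δ_oct.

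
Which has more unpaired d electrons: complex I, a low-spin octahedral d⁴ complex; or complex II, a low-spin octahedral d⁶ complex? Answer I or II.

I

I: t2g^4 e_g^0 → 2 unpaired.
II: t2g^6 e_g^0 → 0 unpaired.
So I has more unpaired electrons.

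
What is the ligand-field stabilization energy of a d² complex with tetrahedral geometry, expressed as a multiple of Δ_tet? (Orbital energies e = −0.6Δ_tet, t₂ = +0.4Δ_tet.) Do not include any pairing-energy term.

Tetrahedral fields are weak (Δₜ ≈ 4/9 Δₒ), so electrons fill high-spin.
Configuration: e² t₂⁰.
CFSE = 2(-0.6Δ_tet) + 0(0.4Δ_tet) = -1.2Δ_tet + 0.0Δ_tet = -1.2Δ_tet.

-1.2 Δ_tet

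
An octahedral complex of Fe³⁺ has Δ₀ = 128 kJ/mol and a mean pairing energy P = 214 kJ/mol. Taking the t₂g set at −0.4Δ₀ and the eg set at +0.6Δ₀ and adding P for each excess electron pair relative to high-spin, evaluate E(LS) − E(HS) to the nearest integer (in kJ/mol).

Fe sits in group 8; removing 3 electrons leaves Fe³⁺ with 8 − 3 = 5 d electrons.
High-spin: t₂g³ eg², CFSE = 0.0Δ₀ = 0 kJ/mol.
For low-spin the configuration is t₂g⁵ eg⁰: orbital energy -2.0 × 128 = -256 kJ/mol, and 2 additional pairs relative to high-spin add 428 kJ/mol, giving 172 kJ/mol.
The difference is 172 − (0) = 172 kJ/mol, so high-spin lies lower.

172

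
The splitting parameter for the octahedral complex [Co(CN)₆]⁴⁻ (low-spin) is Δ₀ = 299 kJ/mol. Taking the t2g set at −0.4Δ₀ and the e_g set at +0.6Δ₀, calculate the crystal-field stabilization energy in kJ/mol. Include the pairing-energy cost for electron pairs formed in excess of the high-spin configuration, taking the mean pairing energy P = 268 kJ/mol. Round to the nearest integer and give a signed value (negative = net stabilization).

-270

Each CN⁻ contributes -1; 6 × (-1) = -6. With overall charge -4, Co is in the +2 oxidation state.
Co sits in group 9; removing 2 electrons leaves Co²⁺ with 9 − 2 = 7 d electrons.
Configuration: t2g^6 e_g^1.
The orbital stabilization is -1.8Δ₀ = -1.8 × 299 = -538 kJ/mol.
Relative to high-spin t2g^5 e_g^2 (2 paired), the low-spin configuration has 1 additional pair, contributing +1 × 268 = +268 kJ/mol.
Overall CFSE = -538 + 268 = -270 kJ/mol.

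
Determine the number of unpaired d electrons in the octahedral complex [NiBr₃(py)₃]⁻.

2

Ligand charges: 3×(-1) from Br⁻ and 3×(+0) from py sum to -3; with overall charge -1, Ni is +2.
Ni sits in group 10; removing 2 electrons leaves Ni²⁺ with 10 − 2 = 8 d electrons.
Configuration: t₂g⁶ eg², giving 2 unpaired electrons.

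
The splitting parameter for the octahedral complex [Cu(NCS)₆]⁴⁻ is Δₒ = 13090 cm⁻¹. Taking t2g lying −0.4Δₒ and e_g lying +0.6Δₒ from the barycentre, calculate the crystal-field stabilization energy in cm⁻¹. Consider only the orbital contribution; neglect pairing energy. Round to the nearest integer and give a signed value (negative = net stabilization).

Each NCS⁻ contributes -1; 6 × (-1) = -6. With overall charge -4, Cu is in the +2 oxidation state.
Cu is in group 11, so Cu²⁺ is d⁹ (11 − 2 = 9).
For octahedral d⁹ the high- and low-spin configurations coincide.
Configuration: t2g^6 e_g^3.
Orbital CFSE = 6(-0.4) + 3(0.6) = -0.6Δₒ = -0.6 × 13090 = -7854 cm⁻¹.

-7854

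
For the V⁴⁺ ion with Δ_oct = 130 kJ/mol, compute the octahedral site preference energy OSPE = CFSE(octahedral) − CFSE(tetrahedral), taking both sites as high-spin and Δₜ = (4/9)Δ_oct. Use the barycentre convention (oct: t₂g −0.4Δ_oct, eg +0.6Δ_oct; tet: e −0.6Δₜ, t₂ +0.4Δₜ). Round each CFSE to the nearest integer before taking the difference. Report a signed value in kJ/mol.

V sits in group 5; removing 4 electrons leaves V⁴⁺ with 5 − 4 = 1 d electrons.
In an octahedral site d¹ (HS) is t₂g¹ eg⁰, giving CFSE(oct) = -0.4Δ_oct = -52 kJ/mol.
In a tetrahedral site the filling is e¹ t₂⁰: CFSE(tet) = -0.6Δₜ = -0.6 × (4/9)(130) = -35 kJ/mol.
OSPE = CFSE(oct) − CFSE(tet) = -52 − (-35) = -17 kJ/mol.

-17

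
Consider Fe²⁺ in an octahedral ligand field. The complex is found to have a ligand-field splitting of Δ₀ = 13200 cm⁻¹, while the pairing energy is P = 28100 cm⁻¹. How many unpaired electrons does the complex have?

4

Fe sits in group 8; removing 2 electrons leaves Fe²⁺ with 8 − 2 = 6 d electrons.
Here Δ₀ < P (13200 < 28100), so the high-spin state is favoured.
Filling d⁶ accordingly: t₂g⁴ eg².
Unpaired electrons: 4.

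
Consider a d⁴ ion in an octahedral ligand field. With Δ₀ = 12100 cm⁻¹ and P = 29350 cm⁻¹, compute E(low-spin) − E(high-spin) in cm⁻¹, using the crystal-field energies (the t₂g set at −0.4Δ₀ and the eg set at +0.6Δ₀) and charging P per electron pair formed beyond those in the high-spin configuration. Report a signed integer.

17250

High-spin: t₂g³ eg¹, CFSE = -0.6Δ₀ = -7260 cm⁻¹.
Low-spin: t₂g⁴ eg⁰, orbital CFSE = -1.6Δ₀ = -19360 cm⁻¹; plus 1 excess pair × P = +29350 cm⁻¹; total 9990 cm⁻¹.
E(LS) − E(HS) = 9990 − (-7260) = 17250 cm⁻¹.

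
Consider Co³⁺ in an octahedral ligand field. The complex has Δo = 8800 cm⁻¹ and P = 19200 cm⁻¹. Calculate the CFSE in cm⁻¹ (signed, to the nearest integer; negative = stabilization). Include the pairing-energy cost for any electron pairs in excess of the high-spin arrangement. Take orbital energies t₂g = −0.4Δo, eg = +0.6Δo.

-3520

Co is in group 9, so Co³⁺ is d⁶ (9 − 3 = 6).
With Δo < P the complex is high-spin.
Configuration: t₂g⁴ eg².
Orbital CFSE = -0.4Δo = -0.4 × 8800 = -3520 cm⁻¹.
High-spin has no excess pairs, so no pairing correction applies.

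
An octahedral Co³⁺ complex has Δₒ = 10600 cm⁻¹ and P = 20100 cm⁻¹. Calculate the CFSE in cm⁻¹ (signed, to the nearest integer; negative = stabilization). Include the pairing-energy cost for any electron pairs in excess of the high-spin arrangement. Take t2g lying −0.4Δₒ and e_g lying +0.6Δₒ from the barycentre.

-4240

Co is in group 9, so Co³⁺ is d⁶ (9 − 3 = 6).
With Δₒ < P the complex is high-spin.
That gives t2g^4 e_g^2.
Orbital CFSE = -0.4Δₒ = -0.4 × 10600 = -4240 cm⁻¹.
High-spin has no excess pairs, so no pairing correction applies.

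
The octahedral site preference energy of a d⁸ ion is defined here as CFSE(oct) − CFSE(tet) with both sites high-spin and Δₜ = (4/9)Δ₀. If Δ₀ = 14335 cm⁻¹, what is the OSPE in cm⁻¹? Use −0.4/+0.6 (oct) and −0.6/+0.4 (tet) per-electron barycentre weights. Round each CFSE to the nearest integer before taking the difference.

Octahedral high-spin t₂g⁶ eg²: CFSE = -1.2 × 14335 = -17202 cm⁻¹.
Tetrahedral: e⁴ t₂⁴, CFSE = 4(−0.6) + 4(+0.4) = -0.8Δₜ = -0.8 × (4/9) × 14335 = -5097 cm⁻¹.
Subtracting, OSPE = -17202 − (-5097) = -12105 cm⁻¹.

-12105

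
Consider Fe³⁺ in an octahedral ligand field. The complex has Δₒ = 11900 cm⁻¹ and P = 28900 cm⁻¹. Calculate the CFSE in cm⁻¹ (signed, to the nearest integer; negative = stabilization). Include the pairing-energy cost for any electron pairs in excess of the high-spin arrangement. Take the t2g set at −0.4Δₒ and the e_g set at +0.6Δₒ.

0

Fe³⁺: group 8, so d-count = 8 − 3 = 5.
Here Δₒ < P (11900 < 28900), so the high-spin state is favoured.
Configuration: t2g^3 e_g^2.
Orbital CFSE = 0.0Δₒ = 0.0 × 11900 = 0 cm⁻¹.
High-spin has no excess pairs, so no pairing correction applies.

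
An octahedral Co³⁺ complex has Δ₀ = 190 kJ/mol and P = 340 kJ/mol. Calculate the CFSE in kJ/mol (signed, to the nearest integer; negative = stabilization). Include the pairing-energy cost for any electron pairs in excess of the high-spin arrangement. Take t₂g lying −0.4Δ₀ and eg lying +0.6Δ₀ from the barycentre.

Co sits in group 9; removing 3 electrons leaves Co³⁺ with 9 − 3 = 6 d electrons.
With Δ₀ < P the complex is high-spin.
That gives t₂g⁴ eg².
Orbital CFSE = -0.4Δ₀ = -0.4 × 190 = -76 kJ/mol.
High-spin has no excess pairs, so no pairing correction applies.

-76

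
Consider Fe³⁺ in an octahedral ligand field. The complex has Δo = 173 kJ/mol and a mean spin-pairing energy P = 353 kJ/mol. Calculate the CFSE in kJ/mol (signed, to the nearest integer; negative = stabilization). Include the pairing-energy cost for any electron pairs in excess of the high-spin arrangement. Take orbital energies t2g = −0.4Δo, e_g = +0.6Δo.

0

Fe³⁺: group 8, so d-count = 8 − 3 = 5.
Since Δo = 173 kJ/mol < P = 353 kJ/mol, the complex adopts the high-spin configuration.
Filling d⁵ accordingly: t2g^3 e_g^2.
Orbital CFSE = 0.0Δo = 0.0 × 173 = 0 kJ/mol.
High-spin has no excess pairs, so no pairing correction applies.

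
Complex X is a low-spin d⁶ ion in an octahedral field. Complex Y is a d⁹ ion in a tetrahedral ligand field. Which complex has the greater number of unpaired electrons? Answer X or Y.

X: t2g^6 e_g^0 → 0 unpaired.
Y: With tetrahedral geometry the complex is necessarily high-spin; e⁴ t₂⁵ → 1 unpaired.
So Y has more unpaired electrons.

Y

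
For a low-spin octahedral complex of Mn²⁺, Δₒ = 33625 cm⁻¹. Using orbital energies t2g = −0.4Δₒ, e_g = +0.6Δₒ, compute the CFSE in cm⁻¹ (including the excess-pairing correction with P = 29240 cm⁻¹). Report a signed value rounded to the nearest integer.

Mn²⁺: group 7, so d-count = 7 − 2 = 5.
Electron filling gives t2g^5 e_g^0.
The orbital stabilization is -2.0Δₒ = -2.0 × 33625 = -67250 cm⁻¹.
Pairing penalty: 2 pairs vs 0 in the high-spin reference → 2 extra × P = 58480 cm⁻¹.
Combining: -67250 + 58480 = -8770 cm⁻¹.

-8770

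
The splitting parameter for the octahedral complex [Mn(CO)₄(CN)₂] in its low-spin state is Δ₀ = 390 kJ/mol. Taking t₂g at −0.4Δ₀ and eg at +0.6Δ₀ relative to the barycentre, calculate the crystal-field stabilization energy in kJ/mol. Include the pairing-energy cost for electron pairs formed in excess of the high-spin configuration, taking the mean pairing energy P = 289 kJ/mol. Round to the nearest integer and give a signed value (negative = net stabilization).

Ligand charges: 4×(+0) from CO and 2×(-1) from CN⁻ sum to -2; with overall charge +0, Mn is +2.
Group 7 minus oxidation state +2 gives a d⁵ configuration for Mn²⁺.
The d⁵ electrons fill as t₂g⁵ eg⁰.
The orbital stabilization is -2.0Δ₀ = -2.0 × 390 = -780 kJ/mol.
Relative to high-spin t₂g³ eg² (0 paired), the low-spin configuration has 2 additional pairs, contributing +2 × 289 = +578 kJ/mol.
Net CFSE = -780 + 578 = -202 kJ/mol.

-202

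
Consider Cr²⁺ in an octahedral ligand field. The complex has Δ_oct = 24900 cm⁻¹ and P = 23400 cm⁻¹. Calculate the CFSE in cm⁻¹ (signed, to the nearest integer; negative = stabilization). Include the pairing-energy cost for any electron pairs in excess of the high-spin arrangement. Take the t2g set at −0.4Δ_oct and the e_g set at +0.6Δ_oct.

Group 6 minus oxidation state +2 gives a d⁴ configuration for Cr²⁺.
With Δ_oct > P the complex is low-spin.
Configuration: t2g^4 e_g^0.
Orbital CFSE = -1.6Δ_oct = -1.6 × 24900 = -39840 cm⁻¹.
Excess pairs vs high-spin: 1 − 0 = 1; pairing cost = +23400 cm⁻¹.
Net CFSE = -39840 + 23400 = -16440 cm⁻¹.

-16440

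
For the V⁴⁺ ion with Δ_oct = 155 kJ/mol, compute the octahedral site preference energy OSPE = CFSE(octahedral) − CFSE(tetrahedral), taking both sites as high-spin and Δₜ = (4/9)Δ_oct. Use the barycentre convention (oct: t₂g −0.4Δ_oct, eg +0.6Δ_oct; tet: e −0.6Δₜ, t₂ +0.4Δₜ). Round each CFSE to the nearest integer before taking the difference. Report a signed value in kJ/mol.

-21

V⁴⁺: group 5, so d-count = 5 − 4 = 1.
Octahedral high-spin t₂g¹ eg⁰: CFSE = -0.4 × 155 = -62 kJ/mol.
Tetrahedral: e¹ t₂⁰, CFSE = 1(−0.6) + 0(+0.4) = -0.6Δₜ = -0.6 × (4/9) × 155 = -41 kJ/mol.
Subtracting, OSPE = -62 − (-41) = -21 kJ/mol.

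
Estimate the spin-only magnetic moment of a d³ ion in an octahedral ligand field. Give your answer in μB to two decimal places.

3.87 μB

For octahedral d³ the high- and low-spin configurations coincide.
Configuration: t₂g³ eg⁰ → 3 unpaired electrons.
μ(spin-only) = √[3(3+2)] = √15 ≈ 3.87 μB.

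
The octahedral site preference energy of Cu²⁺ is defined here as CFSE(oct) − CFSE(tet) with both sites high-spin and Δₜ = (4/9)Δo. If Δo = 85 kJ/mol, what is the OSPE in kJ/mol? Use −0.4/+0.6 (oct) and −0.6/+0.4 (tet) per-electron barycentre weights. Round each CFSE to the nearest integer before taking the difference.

-36

Cu sits in group 11; removing 2 electrons leaves Cu²⁺ with 11 − 2 = 9 d electrons.
In an octahedral site d⁹ (HS) is t2g^6 e_g^3, giving CFSE(oct) = -0.6Δo = -51 kJ/mol.
Tetrahedral e^4 t2^5 gives -0.4Δₜ = -0.4 × (4/9) × 85 = -15 kJ/mol.
OSPE = CFSE(oct) − CFSE(tet) = -51 − (-15) = -36 kJ/mol.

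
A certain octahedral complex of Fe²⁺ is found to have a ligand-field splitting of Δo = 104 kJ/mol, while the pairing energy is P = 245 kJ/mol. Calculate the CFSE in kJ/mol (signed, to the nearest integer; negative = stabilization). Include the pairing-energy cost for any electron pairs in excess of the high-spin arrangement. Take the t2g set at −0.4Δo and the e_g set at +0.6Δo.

-42

Fe²⁺: group 8, so d-count = 8 − 2 = 6.
With Δo < P the complex is high-spin.
Filling d⁶ accordingly: t2g^4 e_g^2.
Orbital CFSE = -0.4Δo = -0.4 × 104 = -42 kJ/mol.
High-spin has no excess pairs, so no pairing correction applies.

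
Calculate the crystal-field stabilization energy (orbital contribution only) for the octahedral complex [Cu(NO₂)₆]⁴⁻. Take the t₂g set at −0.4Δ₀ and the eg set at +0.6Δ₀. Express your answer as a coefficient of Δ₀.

-0.6 Δ₀

Each NO₂⁻ contributes -1; 6 × (-1) = -6. With overall charge -4, Cu is in the +2 oxidation state.
Group 11 minus oxidation state +2 gives a d⁹ configuration for Cu²⁺.
Configuration: t₂g⁶ eg³.
CFSE = 6(-0.4Δ₀) + 3(0.6Δ₀) = -2.4Δ₀ + 1.8Δ₀ = -0.6Δ₀.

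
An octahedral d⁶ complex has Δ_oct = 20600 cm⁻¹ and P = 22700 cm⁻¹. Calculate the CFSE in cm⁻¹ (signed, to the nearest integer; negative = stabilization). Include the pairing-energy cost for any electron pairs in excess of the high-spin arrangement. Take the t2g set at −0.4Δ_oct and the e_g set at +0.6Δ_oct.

With Δ_oct < P the complex is high-spin.
Filling d⁶ accordingly: t2g^4 e_g^2.
Orbital CFSE = -0.4Δ_oct = -0.4 × 20600 = -8240 cm⁻¹.
High-spin has no excess pairs, so no pairing correction applies.

-8240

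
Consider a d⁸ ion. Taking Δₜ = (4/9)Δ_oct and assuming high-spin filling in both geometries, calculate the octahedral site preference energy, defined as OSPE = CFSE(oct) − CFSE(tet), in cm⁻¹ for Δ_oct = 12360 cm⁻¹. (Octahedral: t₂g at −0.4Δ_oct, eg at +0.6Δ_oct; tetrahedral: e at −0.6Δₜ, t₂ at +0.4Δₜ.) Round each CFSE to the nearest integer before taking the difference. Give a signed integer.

-10437

Octahedral high-spin t2g^6 e_g^2: CFSE = -1.2 × 12360 = -14832 cm⁻¹.
Tetrahedral e^4 t2^4 gives -0.8Δₜ = -0.8 × (4/9) × 12360 = -4395 cm⁻¹.
Subtracting, OSPE = -14832 − (-4395) = -10437 cm⁻¹.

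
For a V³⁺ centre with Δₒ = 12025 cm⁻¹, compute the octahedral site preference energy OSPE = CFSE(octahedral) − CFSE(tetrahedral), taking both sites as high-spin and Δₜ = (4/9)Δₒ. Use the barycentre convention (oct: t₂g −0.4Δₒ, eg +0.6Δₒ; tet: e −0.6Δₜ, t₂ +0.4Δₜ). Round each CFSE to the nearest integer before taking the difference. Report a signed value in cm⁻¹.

-3207

V is in group 5, so V³⁺ is d² (5 − 3 = 2).
In an octahedral site d² (HS) is t2g^2 e_g^0, giving CFSE(oct) = -0.8Δₒ = -9620 cm⁻¹.
Tetrahedral: e^2 t2^0, CFSE = 2(−0.6) + 0(+0.4) = -1.2Δₜ = -1.2 × (4/9) × 12025 = -6413 cm⁻¹.
OSPE = CFSE(oct) − CFSE(tet) = -9620 − (-6413) = -3207 cm⁻¹.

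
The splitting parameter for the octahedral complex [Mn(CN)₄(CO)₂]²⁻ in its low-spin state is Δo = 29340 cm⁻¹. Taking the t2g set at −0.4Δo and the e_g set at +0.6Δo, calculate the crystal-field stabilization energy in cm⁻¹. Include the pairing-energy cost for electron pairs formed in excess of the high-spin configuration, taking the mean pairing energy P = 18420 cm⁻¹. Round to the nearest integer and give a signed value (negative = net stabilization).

Ligand charges: 4×(-1) from CN⁻ and 2×(+0) from CO sum to -4; with overall charge -2, Mn is +2.
Mn sits in group 7; removing 2 electrons leaves Mn²⁺ with 7 − 2 = 5 d electrons.
Electron filling gives t2g^5 e_g^0.
CFSE(orbital) = 5×(-0.4Δo) + 0×(0.6Δo) = -2.0Δo; with Δo = 29340 cm⁻¹ that is -58680 cm⁻¹.
Pairing penalty: 2 pairs vs 0 in the high-spin reference → 2 extra × P = 36840 cm⁻¹.
Combining: -58680 + 36840 = -21840 cm⁻¹.

-21840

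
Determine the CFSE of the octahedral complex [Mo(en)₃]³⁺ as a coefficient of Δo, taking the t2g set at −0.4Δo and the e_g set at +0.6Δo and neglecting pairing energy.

en is neutral, so the +3 overall charge sits on Mo: oxidation state +3.
Mo sits in group 6; removing 3 electrons leaves Mo³⁺ with 6 − 3 = 3 d electrons.
Configuration: t2g^3 e_g^0.
CFSE = 3(-0.4Δo) + 0(0.6Δo) = -1.2Δo + 0.0Δo = -1.2Δo.

-1.2 Δo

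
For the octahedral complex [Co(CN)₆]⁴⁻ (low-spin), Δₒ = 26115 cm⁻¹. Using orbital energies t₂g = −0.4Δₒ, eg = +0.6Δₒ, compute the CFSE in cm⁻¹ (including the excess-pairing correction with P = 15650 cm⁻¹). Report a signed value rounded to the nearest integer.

-31357

Each CN⁻ contributes -1; 6 × (-1) = -6. With overall charge -4, Co is in the +2 oxidation state.
Co is in group 9, so Co²⁺ is d⁷ (9 − 2 = 7).
Configuration: t₂g⁶ eg¹.
Orbital CFSE = 6(-0.4) + 1(0.6) = -1.8Δₒ = -1.8 × 26115 = -47007 cm⁻¹.
Relative to high-spin t₂g⁵ eg² (2 paired), the low-spin configuration has 1 additional pair, contributing +1 × 15650 = +15650 cm⁻¹.
Overall CFSE = -47007 + 15650 = -31357 cm⁻¹.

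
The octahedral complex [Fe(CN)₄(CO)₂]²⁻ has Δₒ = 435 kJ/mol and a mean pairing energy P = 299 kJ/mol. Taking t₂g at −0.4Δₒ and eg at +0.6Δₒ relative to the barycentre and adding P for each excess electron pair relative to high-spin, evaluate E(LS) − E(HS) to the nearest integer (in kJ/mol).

-272

Ligand charges: 4×(-1) from CN⁻ and 2×(+0) from CO sum to -4; with overall charge -2, Fe is +2.
Fe sits in group 8; removing 2 electrons leaves Fe²⁺ with 8 − 2 = 6 d electrons.
In the high-spin limit (t₂g⁴ eg²) the orbital term is -0.4Δₒ = -174 kJ/mol, with no excess pairing.
For low-spin the configuration is t₂g⁶ eg⁰: orbital energy -2.4 × 435 = -1044 kJ/mol, and 2 additional pairs relative to high-spin add 598 kJ/mol, giving -446 kJ/mol.
The difference is -446 − (-174) = -272 kJ/mol, so low-spin lies lower.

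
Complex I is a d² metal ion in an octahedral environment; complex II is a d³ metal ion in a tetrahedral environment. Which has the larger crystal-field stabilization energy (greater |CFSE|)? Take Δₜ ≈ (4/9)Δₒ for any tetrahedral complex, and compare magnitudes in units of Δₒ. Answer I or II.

I

I: t₂g² eg⁰, CFSE = -0.8Δₒ.
II: With tetrahedral geometry the complex is necessarily high-spin; e^2 t2^1, CFSE = -0.8Δₜ ≈ -0.36Δₒ.
So I has the larger |CFSE|.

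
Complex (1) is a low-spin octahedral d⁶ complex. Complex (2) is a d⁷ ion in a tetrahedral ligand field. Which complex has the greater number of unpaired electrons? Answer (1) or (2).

(2)

(1): t₂g⁶ eg⁰ → 0 unpaired.
(2): Tetrahedral splitting is small, so the complex is high-spin; e^4 t2^3 → 3 unpaired.
So (2) has more unpaired electrons.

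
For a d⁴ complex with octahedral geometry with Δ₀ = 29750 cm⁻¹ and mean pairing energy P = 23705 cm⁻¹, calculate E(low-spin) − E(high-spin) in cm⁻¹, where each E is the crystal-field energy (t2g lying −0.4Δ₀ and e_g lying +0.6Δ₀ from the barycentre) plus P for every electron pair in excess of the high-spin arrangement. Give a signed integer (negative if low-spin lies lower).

In the high-spin limit (t2g^3 e_g^1) the orbital term is -0.6Δ₀ = -17850 cm⁻¹, with no excess pairing.
Low-spin t2g^4 e_g^0 gives -1.6Δ₀ = -47600 cm⁻¹, but forming 1 extra pair costs 1P = 23705 cm⁻¹, so E(LS) = -47600 + 23705 = -23895 cm⁻¹.
The difference is -23895 − (-17850) = -6045 cm⁻¹, so low-spin lies lower.

-6045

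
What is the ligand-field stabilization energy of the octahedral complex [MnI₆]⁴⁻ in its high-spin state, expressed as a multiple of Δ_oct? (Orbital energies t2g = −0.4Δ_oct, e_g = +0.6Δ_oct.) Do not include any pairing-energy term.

0.0 Δ_oct

Each I⁻ contributes -1; 6 × (-1) = -6. With overall charge -4, Mn is in the +2 oxidation state.
Mn is in group 7, so Mn²⁺ is d⁵ (7 − 2 = 5).
Configuration: t2g^3 e_g^2.
CFSE = 3(-0.4Δ_oct) + 2(0.6Δ_oct) = -1.2Δ_oct + 1.2Δ_oct = 0.0Δ_oct.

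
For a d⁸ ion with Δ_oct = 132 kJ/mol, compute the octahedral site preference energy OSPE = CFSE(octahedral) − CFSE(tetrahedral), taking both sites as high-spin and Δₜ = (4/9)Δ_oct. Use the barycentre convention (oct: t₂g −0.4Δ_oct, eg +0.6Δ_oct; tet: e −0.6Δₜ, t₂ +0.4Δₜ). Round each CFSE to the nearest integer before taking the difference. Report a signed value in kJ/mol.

In an octahedral site d⁸ (HS) is t₂g⁶ eg², giving CFSE(oct) = -1.2Δ_oct = -158 kJ/mol.
Tetrahedral e⁴ t₂⁴ gives -0.8Δₜ = -0.8 × (4/9) × 132 = -47 kJ/mol.
OSPE = CFSE(oct) − CFSE(tet) = -158 − (-47) = -111 kJ/mol.

-111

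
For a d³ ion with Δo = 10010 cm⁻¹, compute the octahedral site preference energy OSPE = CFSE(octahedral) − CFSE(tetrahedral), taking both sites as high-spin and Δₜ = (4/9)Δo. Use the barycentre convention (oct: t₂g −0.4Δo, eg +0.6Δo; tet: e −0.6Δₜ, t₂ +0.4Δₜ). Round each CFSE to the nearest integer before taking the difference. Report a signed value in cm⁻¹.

-8453

Octahedral high-spin t2g^3 e_g^0: CFSE = -1.2 × 10010 = -12012 cm⁻¹.
Tetrahedral: e^2 t2^1, CFSE = 2(−0.6) + 1(+0.4) = -0.8Δₜ = -0.8 × (4/9) × 10010 = -3559 cm⁻¹.
OSPE = -12012 − (-3559) = -8453 cm⁻¹.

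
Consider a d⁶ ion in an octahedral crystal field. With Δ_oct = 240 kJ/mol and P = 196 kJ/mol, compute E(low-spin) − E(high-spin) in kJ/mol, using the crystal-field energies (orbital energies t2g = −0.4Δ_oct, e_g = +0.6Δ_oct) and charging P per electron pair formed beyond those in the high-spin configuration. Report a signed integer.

-88

High-spin: t2g^4 e_g^2, CFSE = -0.4Δ_oct = -96 kJ/mol.
For low-spin the configuration is t2g^6 e_g^0: orbital energy -2.4 × 240 = -576 kJ/mol, and 2 additional pairs relative to high-spin add 392 kJ/mol, giving -184 kJ/mol.
Thus E(LS) − E(HS) = -88 kJ/mol.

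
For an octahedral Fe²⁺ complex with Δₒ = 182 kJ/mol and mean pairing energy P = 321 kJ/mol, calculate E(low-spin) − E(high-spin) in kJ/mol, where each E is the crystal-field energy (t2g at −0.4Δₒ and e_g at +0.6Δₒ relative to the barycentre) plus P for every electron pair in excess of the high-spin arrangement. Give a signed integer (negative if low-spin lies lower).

278

Fe sits in group 8; removing 2 electrons leaves Fe²⁺ with 8 − 2 = 6 d electrons.
High-spin d⁶ fills as t2g^4 e_g^2 with CFSE 4(−0.4) + 2(+0.6) = -0.4Δₒ = -73 kJ/mol.
Low-spin t2g^6 e_g^0 gives -2.4Δₒ = -437 kJ/mol, but forming 2 extra pairs costs 2P = 642 kJ/mol, so E(LS) = -437 + 642 = 205 kJ/mol.
E(LS) − E(HS) = 205 − (-73) = 278 kJ/mol.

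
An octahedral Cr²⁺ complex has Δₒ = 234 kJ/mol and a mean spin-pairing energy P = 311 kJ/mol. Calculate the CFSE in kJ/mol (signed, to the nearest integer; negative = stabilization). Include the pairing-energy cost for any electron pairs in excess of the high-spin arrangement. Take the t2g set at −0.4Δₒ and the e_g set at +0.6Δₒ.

Cr is in group 6, so Cr²⁺ is d⁴ (6 − 2 = 4).
Here Δₒ < P (234 < 311), so the high-spin state is favoured.
Filling d⁴ accordingly: t2g^3 e_g^1.
Orbital CFSE = -0.6Δₒ = -0.6 × 234 = -140 kJ/mol.
High-spin has no excess pairs, so no pairing correction applies.

-140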